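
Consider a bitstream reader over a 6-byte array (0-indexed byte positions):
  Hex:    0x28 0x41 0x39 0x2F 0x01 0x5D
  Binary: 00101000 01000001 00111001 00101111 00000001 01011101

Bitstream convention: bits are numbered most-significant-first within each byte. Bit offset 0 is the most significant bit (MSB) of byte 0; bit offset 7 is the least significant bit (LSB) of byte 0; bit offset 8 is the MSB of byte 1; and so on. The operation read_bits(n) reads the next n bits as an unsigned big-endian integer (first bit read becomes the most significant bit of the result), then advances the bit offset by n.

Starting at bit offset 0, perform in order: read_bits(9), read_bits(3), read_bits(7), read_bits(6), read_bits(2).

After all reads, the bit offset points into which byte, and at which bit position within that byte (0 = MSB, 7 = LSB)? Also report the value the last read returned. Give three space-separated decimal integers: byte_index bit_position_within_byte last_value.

Read 1: bits[0:9] width=9 -> value=80 (bin 001010000); offset now 9 = byte 1 bit 1; 39 bits remain
Read 2: bits[9:12] width=3 -> value=4 (bin 100); offset now 12 = byte 1 bit 4; 36 bits remain
Read 3: bits[12:19] width=7 -> value=9 (bin 0001001); offset now 19 = byte 2 bit 3; 29 bits remain
Read 4: bits[19:25] width=6 -> value=50 (bin 110010); offset now 25 = byte 3 bit 1; 23 bits remain
Read 5: bits[25:27] width=2 -> value=1 (bin 01); offset now 27 = byte 3 bit 3; 21 bits remain

Answer: 3 3 1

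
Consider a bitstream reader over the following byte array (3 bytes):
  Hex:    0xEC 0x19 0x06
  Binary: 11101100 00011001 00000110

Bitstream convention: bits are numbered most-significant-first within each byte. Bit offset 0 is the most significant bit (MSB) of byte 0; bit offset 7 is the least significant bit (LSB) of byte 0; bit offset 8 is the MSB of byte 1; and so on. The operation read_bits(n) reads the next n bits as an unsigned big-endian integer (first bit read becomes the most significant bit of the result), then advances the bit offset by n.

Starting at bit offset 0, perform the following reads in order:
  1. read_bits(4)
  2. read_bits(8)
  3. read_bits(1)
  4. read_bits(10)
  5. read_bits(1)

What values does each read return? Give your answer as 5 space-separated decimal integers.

Answer: 14 193 1 131 0

Derivation:
Read 1: bits[0:4] width=4 -> value=14 (bin 1110); offset now 4 = byte 0 bit 4; 20 bits remain
Read 2: bits[4:12] width=8 -> value=193 (bin 11000001); offset now 12 = byte 1 bit 4; 12 bits remain
Read 3: bits[12:13] width=1 -> value=1 (bin 1); offset now 13 = byte 1 bit 5; 11 bits remain
Read 4: bits[13:23] width=10 -> value=131 (bin 0010000011); offset now 23 = byte 2 bit 7; 1 bits remain
Read 5: bits[23:24] width=1 -> value=0 (bin 0); offset now 24 = byte 3 bit 0; 0 bits remain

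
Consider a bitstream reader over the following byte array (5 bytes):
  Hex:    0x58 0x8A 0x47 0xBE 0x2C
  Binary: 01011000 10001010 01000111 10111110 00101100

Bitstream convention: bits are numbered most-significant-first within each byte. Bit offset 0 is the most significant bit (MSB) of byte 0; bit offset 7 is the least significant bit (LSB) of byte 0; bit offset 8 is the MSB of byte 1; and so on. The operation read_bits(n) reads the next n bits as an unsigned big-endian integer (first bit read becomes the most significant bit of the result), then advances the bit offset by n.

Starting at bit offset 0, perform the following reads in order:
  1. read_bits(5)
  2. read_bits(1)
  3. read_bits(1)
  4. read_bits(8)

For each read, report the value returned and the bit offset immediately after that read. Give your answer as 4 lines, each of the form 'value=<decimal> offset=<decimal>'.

Answer: value=11 offset=5
value=0 offset=6
value=0 offset=7
value=69 offset=15

Derivation:
Read 1: bits[0:5] width=5 -> value=11 (bin 01011); offset now 5 = byte 0 bit 5; 35 bits remain
Read 2: bits[5:6] width=1 -> value=0 (bin 0); offset now 6 = byte 0 bit 6; 34 bits remain
Read 3: bits[6:7] width=1 -> value=0 (bin 0); offset now 7 = byte 0 bit 7; 33 bits remain
Read 4: bits[7:15] width=8 -> value=69 (bin 01000101); offset now 15 = byte 1 bit 7; 25 bits remain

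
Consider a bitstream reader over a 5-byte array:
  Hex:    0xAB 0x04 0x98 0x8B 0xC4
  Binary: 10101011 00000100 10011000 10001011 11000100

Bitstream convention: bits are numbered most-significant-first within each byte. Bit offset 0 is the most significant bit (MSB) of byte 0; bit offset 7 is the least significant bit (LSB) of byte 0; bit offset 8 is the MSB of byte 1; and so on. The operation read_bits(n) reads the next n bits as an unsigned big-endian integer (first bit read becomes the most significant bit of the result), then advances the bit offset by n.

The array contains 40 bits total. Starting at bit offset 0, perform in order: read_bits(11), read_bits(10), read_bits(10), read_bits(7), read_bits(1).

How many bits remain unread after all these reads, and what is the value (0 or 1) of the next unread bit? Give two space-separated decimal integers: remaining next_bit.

Answer: 1 0

Derivation:
Read 1: bits[0:11] width=11 -> value=1368 (bin 10101011000); offset now 11 = byte 1 bit 3; 29 bits remain
Read 2: bits[11:21] width=10 -> value=147 (bin 0010010011); offset now 21 = byte 2 bit 5; 19 bits remain
Read 3: bits[21:31] width=10 -> value=69 (bin 0001000101); offset now 31 = byte 3 bit 7; 9 bits remain
Read 4: bits[31:38] width=7 -> value=113 (bin 1110001); offset now 38 = byte 4 bit 6; 2 bits remain
Read 5: bits[38:39] width=1 -> value=0 (bin 0); offset now 39 = byte 4 bit 7; 1 bits remain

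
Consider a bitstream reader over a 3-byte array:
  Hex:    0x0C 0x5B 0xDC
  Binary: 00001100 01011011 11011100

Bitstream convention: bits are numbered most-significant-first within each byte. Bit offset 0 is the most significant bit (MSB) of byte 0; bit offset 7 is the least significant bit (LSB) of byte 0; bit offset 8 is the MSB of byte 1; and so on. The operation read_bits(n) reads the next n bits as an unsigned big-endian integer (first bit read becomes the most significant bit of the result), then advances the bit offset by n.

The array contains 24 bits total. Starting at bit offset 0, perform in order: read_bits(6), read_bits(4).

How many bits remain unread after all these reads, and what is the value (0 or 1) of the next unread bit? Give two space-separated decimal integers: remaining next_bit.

Answer: 14 0

Derivation:
Read 1: bits[0:6] width=6 -> value=3 (bin 000011); offset now 6 = byte 0 bit 6; 18 bits remain
Read 2: bits[6:10] width=4 -> value=1 (bin 0001); offset now 10 = byte 1 bit 2; 14 bits remain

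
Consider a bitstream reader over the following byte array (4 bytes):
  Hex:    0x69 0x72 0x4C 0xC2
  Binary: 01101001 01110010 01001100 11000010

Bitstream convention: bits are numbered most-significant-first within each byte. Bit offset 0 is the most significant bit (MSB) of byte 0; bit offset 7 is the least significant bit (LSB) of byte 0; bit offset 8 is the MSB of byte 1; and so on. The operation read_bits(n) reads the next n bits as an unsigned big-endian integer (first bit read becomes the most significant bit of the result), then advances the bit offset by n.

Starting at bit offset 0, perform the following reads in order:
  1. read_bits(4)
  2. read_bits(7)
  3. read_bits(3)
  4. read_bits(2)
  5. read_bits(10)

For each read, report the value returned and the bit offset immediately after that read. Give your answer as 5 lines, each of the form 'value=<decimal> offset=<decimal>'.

Answer: value=6 offset=4
value=75 offset=11
value=4 offset=14
value=2 offset=16
value=307 offset=26

Derivation:
Read 1: bits[0:4] width=4 -> value=6 (bin 0110); offset now 4 = byte 0 bit 4; 28 bits remain
Read 2: bits[4:11] width=7 -> value=75 (bin 1001011); offset now 11 = byte 1 bit 3; 21 bits remain
Read 3: bits[11:14] width=3 -> value=4 (bin 100); offset now 14 = byte 1 bit 6; 18 bits remain
Read 4: bits[14:16] width=2 -> value=2 (bin 10); offset now 16 = byte 2 bit 0; 16 bits remain
Read 5: bits[16:26] width=10 -> value=307 (bin 0100110011); offset now 26 = byte 3 bit 2; 6 bits remain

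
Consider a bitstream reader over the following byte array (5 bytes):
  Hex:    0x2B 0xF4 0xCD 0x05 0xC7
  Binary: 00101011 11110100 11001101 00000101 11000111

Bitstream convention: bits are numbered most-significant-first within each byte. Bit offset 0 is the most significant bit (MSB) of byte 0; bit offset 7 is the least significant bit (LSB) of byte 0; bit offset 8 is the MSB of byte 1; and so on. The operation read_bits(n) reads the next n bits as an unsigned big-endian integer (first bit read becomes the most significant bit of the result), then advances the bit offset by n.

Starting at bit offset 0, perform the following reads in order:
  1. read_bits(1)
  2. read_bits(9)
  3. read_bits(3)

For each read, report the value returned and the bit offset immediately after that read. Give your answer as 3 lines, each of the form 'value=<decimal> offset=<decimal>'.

Read 1: bits[0:1] width=1 -> value=0 (bin 0); offset now 1 = byte 0 bit 1; 39 bits remain
Read 2: bits[1:10] width=9 -> value=175 (bin 010101111); offset now 10 = byte 1 bit 2; 30 bits remain
Read 3: bits[10:13] width=3 -> value=6 (bin 110); offset now 13 = byte 1 bit 5; 27 bits remain

Answer: value=0 offset=1
value=175 offset=10
value=6 offset=13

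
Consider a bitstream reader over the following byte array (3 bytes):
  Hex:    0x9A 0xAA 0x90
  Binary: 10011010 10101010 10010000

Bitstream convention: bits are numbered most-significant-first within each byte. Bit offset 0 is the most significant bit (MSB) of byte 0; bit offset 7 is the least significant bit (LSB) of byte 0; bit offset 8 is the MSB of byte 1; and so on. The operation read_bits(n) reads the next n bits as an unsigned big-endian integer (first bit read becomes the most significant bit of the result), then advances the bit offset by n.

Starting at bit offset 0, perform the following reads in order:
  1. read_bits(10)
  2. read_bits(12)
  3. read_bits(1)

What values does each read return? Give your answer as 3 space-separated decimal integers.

Read 1: bits[0:10] width=10 -> value=618 (bin 1001101010); offset now 10 = byte 1 bit 2; 14 bits remain
Read 2: bits[10:22] width=12 -> value=2724 (bin 101010100100); offset now 22 = byte 2 bit 6; 2 bits remain
Read 3: bits[22:23] width=1 -> value=0 (bin 0); offset now 23 = byte 2 bit 7; 1 bits remain

Answer: 618 2724 0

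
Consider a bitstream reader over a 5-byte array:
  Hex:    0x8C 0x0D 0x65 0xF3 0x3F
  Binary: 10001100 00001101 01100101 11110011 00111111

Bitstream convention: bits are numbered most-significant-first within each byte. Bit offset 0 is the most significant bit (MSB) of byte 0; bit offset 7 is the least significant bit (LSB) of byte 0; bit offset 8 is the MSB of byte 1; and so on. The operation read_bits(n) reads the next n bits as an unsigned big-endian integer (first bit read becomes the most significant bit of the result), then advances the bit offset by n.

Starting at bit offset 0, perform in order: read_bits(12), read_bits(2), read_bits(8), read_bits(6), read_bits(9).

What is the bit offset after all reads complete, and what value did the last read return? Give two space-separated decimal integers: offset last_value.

Read 1: bits[0:12] width=12 -> value=2240 (bin 100011000000); offset now 12 = byte 1 bit 4; 28 bits remain
Read 2: bits[12:14] width=2 -> value=3 (bin 11); offset now 14 = byte 1 bit 6; 26 bits remain
Read 3: bits[14:22] width=8 -> value=89 (bin 01011001); offset now 22 = byte 2 bit 6; 18 bits remain
Read 4: bits[22:28] width=6 -> value=31 (bin 011111); offset now 28 = byte 3 bit 4; 12 bits remain
Read 5: bits[28:37] width=9 -> value=103 (bin 001100111); offset now 37 = byte 4 bit 5; 3 bits remain

Answer: 37 103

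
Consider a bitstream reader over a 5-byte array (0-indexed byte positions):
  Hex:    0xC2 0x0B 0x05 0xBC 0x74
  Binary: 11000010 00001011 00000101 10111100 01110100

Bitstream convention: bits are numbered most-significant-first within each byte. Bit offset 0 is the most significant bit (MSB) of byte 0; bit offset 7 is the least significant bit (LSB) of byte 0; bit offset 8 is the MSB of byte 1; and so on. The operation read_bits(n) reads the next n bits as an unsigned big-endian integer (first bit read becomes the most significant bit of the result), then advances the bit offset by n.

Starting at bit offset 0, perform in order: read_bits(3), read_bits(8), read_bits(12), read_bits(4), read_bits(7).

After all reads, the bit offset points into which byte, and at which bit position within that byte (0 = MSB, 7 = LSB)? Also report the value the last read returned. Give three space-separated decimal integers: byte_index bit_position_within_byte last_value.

Read 1: bits[0:3] width=3 -> value=6 (bin 110); offset now 3 = byte 0 bit 3; 37 bits remain
Read 2: bits[3:11] width=8 -> value=16 (bin 00010000); offset now 11 = byte 1 bit 3; 29 bits remain
Read 3: bits[11:23] width=12 -> value=1410 (bin 010110000010); offset now 23 = byte 2 bit 7; 17 bits remain
Read 4: bits[23:27] width=4 -> value=13 (bin 1101); offset now 27 = byte 3 bit 3; 13 bits remain
Read 5: bits[27:34] width=7 -> value=113 (bin 1110001); offset now 34 = byte 4 bit 2; 6 bits remain

Answer: 4 2 113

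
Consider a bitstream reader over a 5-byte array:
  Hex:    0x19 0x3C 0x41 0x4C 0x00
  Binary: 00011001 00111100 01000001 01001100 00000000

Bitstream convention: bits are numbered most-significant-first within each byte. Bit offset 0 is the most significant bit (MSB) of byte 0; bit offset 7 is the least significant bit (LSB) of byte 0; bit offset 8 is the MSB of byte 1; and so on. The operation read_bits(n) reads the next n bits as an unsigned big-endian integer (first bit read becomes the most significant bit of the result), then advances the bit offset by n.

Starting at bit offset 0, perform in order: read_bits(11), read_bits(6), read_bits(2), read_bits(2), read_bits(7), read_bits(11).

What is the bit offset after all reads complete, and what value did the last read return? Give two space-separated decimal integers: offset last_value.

Answer: 39 1536

Derivation:
Read 1: bits[0:11] width=11 -> value=201 (bin 00011001001); offset now 11 = byte 1 bit 3; 29 bits remain
Read 2: bits[11:17] width=6 -> value=56 (bin 111000); offset now 17 = byte 2 bit 1; 23 bits remain
Read 3: bits[17:19] width=2 -> value=2 (bin 10); offset now 19 = byte 2 bit 3; 21 bits remain
Read 4: bits[19:21] width=2 -> value=0 (bin 00); offset now 21 = byte 2 bit 5; 19 bits remain
Read 5: bits[21:28] width=7 -> value=20 (bin 0010100); offset now 28 = byte 3 bit 4; 12 bits remain
Read 6: bits[28:39] width=11 -> value=1536 (bin 11000000000); offset now 39 = byte 4 bit 7; 1 bits remain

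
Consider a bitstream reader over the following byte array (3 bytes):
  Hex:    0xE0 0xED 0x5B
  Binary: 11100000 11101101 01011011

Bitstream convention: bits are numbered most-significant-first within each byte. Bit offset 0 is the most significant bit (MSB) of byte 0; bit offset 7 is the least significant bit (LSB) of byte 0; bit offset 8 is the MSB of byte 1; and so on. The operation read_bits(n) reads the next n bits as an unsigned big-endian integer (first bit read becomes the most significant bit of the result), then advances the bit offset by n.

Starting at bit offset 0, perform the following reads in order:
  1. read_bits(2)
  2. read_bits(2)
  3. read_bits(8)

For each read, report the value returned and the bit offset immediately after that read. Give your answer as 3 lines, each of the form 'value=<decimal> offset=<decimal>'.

Answer: value=3 offset=2
value=2 offset=4
value=14 offset=12

Derivation:
Read 1: bits[0:2] width=2 -> value=3 (bin 11); offset now 2 = byte 0 bit 2; 22 bits remain
Read 2: bits[2:4] width=2 -> value=2 (bin 10); offset now 4 = byte 0 bit 4; 20 bits remain
Read 3: bits[4:12] width=8 -> value=14 (bin 00001110); offset now 12 = byte 1 bit 4; 12 bits remain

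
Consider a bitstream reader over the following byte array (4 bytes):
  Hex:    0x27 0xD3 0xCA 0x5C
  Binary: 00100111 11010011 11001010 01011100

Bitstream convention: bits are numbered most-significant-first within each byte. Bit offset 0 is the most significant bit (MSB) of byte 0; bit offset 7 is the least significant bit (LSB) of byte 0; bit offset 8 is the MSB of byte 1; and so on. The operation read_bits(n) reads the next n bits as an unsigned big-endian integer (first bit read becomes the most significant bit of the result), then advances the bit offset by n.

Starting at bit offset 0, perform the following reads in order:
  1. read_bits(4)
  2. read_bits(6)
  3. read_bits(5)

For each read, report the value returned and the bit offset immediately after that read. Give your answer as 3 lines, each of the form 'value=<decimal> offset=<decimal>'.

Read 1: bits[0:4] width=4 -> value=2 (bin 0010); offset now 4 = byte 0 bit 4; 28 bits remain
Read 2: bits[4:10] width=6 -> value=31 (bin 011111); offset now 10 = byte 1 bit 2; 22 bits remain
Read 3: bits[10:15] width=5 -> value=9 (bin 01001); offset now 15 = byte 1 bit 7; 17 bits remain

Answer: value=2 offset=4
value=31 offset=10
value=9 offset=15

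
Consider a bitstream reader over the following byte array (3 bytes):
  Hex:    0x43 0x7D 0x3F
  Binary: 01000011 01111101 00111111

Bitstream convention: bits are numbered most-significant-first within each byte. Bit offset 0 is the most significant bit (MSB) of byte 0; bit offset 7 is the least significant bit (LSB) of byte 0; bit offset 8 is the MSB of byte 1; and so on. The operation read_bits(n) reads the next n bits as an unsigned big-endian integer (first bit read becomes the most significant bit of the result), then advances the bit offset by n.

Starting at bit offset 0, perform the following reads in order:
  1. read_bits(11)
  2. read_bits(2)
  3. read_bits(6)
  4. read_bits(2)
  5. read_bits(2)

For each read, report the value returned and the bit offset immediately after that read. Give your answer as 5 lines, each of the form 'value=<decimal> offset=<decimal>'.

Read 1: bits[0:11] width=11 -> value=539 (bin 01000011011); offset now 11 = byte 1 bit 3; 13 bits remain
Read 2: bits[11:13] width=2 -> value=3 (bin 11); offset now 13 = byte 1 bit 5; 11 bits remain
Read 3: bits[13:19] width=6 -> value=41 (bin 101001); offset now 19 = byte 2 bit 3; 5 bits remain
Read 4: bits[19:21] width=2 -> value=3 (bin 11); offset now 21 = byte 2 bit 5; 3 bits remain
Read 5: bits[21:23] width=2 -> value=3 (bin 11); offset now 23 = byte 2 bit 7; 1 bits remain

Answer: value=539 offset=11
value=3 offset=13
value=41 offset=19
value=3 offset=21
value=3 offset=23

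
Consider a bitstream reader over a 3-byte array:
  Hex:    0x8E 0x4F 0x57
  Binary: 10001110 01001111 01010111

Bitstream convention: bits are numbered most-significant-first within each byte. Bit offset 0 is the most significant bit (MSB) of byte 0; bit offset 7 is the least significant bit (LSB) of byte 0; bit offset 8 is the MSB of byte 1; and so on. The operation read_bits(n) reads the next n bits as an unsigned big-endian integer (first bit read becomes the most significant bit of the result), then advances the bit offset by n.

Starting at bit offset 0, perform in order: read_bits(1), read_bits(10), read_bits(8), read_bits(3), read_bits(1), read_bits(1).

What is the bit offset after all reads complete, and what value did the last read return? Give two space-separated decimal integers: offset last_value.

Read 1: bits[0:1] width=1 -> value=1 (bin 1); offset now 1 = byte 0 bit 1; 23 bits remain
Read 2: bits[1:11] width=10 -> value=114 (bin 0001110010); offset now 11 = byte 1 bit 3; 13 bits remain
Read 3: bits[11:19] width=8 -> value=122 (bin 01111010); offset now 19 = byte 2 bit 3; 5 bits remain
Read 4: bits[19:22] width=3 -> value=5 (bin 101); offset now 22 = byte 2 bit 6; 2 bits remain
Read 5: bits[22:23] width=1 -> value=1 (bin 1); offset now 23 = byte 2 bit 7; 1 bits remain
Read 6: bits[23:24] width=1 -> value=1 (bin 1); offset now 24 = byte 3 bit 0; 0 bits remain

Answer: 24 1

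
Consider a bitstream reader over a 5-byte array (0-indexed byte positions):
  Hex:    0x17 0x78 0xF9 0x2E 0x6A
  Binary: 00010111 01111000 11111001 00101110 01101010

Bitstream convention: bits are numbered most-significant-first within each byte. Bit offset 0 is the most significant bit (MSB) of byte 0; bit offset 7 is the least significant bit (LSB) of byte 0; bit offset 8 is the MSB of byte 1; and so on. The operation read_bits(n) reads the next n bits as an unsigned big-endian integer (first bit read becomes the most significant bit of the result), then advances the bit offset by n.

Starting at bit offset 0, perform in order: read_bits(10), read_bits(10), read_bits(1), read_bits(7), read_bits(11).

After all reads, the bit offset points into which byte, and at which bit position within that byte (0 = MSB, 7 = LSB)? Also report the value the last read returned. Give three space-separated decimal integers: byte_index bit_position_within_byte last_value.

Read 1: bits[0:10] width=10 -> value=93 (bin 0001011101); offset now 10 = byte 1 bit 2; 30 bits remain
Read 2: bits[10:20] width=10 -> value=911 (bin 1110001111); offset now 20 = byte 2 bit 4; 20 bits remain
Read 3: bits[20:21] width=1 -> value=1 (bin 1); offset now 21 = byte 2 bit 5; 19 bits remain
Read 4: bits[21:28] width=7 -> value=18 (bin 0010010); offset now 28 = byte 3 bit 4; 12 bits remain
Read 5: bits[28:39] width=11 -> value=1845 (bin 11100110101); offset now 39 = byte 4 bit 7; 1 bits remain

Answer: 4 7 1845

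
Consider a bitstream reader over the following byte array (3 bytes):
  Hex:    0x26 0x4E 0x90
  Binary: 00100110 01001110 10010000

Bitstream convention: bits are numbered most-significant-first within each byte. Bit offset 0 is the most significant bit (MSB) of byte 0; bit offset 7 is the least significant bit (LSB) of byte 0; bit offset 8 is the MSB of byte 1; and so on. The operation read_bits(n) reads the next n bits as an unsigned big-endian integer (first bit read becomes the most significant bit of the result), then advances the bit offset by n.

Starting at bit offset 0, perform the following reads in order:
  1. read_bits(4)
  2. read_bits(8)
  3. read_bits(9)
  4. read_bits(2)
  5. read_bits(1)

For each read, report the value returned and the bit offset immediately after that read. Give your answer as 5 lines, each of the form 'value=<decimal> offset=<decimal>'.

Answer: value=2 offset=4
value=100 offset=12
value=466 offset=21
value=0 offset=23
value=0 offset=24

Derivation:
Read 1: bits[0:4] width=4 -> value=2 (bin 0010); offset now 4 = byte 0 bit 4; 20 bits remain
Read 2: bits[4:12] width=8 -> value=100 (bin 01100100); offset now 12 = byte 1 bit 4; 12 bits remain
Read 3: bits[12:21] width=9 -> value=466 (bin 111010010); offset now 21 = byte 2 bit 5; 3 bits remain
Read 4: bits[21:23] width=2 -> value=0 (bin 00); offset now 23 = byte 2 bit 7; 1 bits remain
Read 5: bits[23:24] width=1 -> value=0 (bin 0); offset now 24 = byte 3 bit 0; 0 bits remain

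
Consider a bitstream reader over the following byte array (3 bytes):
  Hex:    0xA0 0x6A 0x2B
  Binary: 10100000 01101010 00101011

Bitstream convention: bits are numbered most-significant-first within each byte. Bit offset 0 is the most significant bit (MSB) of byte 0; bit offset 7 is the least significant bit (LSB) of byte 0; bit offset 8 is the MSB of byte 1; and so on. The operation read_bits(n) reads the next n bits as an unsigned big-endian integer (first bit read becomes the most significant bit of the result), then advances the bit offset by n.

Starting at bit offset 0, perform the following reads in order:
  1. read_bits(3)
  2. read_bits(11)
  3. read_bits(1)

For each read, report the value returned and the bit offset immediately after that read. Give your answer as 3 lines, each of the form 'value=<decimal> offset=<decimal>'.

Answer: value=5 offset=3
value=26 offset=14
value=1 offset=15

Derivation:
Read 1: bits[0:3] width=3 -> value=5 (bin 101); offset now 3 = byte 0 bit 3; 21 bits remain
Read 2: bits[3:14] width=11 -> value=26 (bin 00000011010); offset now 14 = byte 1 bit 6; 10 bits remain
Read 3: bits[14:15] width=1 -> value=1 (bin 1); offset now 15 = byte 1 bit 7; 9 bits remain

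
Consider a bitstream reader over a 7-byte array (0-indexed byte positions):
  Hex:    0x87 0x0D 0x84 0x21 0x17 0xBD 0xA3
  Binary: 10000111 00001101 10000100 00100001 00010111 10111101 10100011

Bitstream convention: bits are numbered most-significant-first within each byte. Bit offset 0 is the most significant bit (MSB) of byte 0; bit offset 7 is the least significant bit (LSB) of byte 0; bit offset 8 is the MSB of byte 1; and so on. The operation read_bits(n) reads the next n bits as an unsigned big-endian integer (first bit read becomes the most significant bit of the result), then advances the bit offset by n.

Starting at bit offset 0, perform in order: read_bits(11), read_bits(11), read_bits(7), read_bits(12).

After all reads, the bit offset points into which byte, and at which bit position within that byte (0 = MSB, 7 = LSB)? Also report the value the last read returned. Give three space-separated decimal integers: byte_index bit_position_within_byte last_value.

Read 1: bits[0:11] width=11 -> value=1080 (bin 10000111000); offset now 11 = byte 1 bit 3; 45 bits remain
Read 2: bits[11:22] width=11 -> value=865 (bin 01101100001); offset now 22 = byte 2 bit 6; 34 bits remain
Read 3: bits[22:29] width=7 -> value=4 (bin 0000100); offset now 29 = byte 3 bit 5; 27 bits remain
Read 4: bits[29:41] width=12 -> value=559 (bin 001000101111); offset now 41 = byte 5 bit 1; 15 bits remain

Answer: 5 1 559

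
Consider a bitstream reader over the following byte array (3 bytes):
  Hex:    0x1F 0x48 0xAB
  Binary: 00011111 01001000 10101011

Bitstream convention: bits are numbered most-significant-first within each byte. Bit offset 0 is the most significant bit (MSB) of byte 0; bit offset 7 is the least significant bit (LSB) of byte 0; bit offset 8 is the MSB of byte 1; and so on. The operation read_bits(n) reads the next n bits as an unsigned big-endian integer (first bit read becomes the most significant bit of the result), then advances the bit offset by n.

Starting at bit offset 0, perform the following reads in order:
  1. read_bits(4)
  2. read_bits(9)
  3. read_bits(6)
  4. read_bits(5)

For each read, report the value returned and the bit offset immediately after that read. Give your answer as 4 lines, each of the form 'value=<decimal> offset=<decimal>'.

Answer: value=1 offset=4
value=489 offset=13
value=5 offset=19
value=11 offset=24

Derivation:
Read 1: bits[0:4] width=4 -> value=1 (bin 0001); offset now 4 = byte 0 bit 4; 20 bits remain
Read 2: bits[4:13] width=9 -> value=489 (bin 111101001); offset now 13 = byte 1 bit 5; 11 bits remain
Read 3: bits[13:19] width=6 -> value=5 (bin 000101); offset now 19 = byte 2 bit 3; 5 bits remain
Read 4: bits[19:24] width=5 -> value=11 (bin 01011); offset now 24 = byte 3 bit 0; 0 bits remain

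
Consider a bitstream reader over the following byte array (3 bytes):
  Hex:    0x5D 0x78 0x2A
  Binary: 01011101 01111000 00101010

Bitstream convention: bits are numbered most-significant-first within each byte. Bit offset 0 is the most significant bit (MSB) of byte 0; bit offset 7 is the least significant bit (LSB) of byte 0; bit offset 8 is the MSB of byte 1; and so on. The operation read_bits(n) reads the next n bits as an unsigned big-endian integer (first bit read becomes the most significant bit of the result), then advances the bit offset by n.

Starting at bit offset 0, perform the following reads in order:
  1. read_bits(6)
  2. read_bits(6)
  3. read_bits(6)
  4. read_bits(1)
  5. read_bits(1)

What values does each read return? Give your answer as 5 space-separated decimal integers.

Answer: 23 23 32 1 0

Derivation:
Read 1: bits[0:6] width=6 -> value=23 (bin 010111); offset now 6 = byte 0 bit 6; 18 bits remain
Read 2: bits[6:12] width=6 -> value=23 (bin 010111); offset now 12 = byte 1 bit 4; 12 bits remain
Read 3: bits[12:18] width=6 -> value=32 (bin 100000); offset now 18 = byte 2 bit 2; 6 bits remain
Read 4: bits[18:19] width=1 -> value=1 (bin 1); offset now 19 = byte 2 bit 3; 5 bits remain
Read 5: bits[19:20] width=1 -> value=0 (bin 0); offset now 20 = byte 2 bit 4; 4 bits remain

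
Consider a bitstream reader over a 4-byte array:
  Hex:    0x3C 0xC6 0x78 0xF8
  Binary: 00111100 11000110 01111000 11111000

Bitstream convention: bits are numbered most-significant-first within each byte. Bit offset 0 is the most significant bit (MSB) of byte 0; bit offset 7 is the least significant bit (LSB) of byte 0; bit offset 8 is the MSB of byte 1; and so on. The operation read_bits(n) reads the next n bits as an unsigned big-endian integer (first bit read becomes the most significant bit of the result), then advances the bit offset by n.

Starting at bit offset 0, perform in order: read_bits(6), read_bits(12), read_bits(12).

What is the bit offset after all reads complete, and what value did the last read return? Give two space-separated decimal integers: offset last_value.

Answer: 30 3646

Derivation:
Read 1: bits[0:6] width=6 -> value=15 (bin 001111); offset now 6 = byte 0 bit 6; 26 bits remain
Read 2: bits[6:18] width=12 -> value=793 (bin 001100011001); offset now 18 = byte 2 bit 2; 14 bits remain
Read 3: bits[18:30] width=12 -> value=3646 (bin 111000111110); offset now 30 = byte 3 bit 6; 2 bits remain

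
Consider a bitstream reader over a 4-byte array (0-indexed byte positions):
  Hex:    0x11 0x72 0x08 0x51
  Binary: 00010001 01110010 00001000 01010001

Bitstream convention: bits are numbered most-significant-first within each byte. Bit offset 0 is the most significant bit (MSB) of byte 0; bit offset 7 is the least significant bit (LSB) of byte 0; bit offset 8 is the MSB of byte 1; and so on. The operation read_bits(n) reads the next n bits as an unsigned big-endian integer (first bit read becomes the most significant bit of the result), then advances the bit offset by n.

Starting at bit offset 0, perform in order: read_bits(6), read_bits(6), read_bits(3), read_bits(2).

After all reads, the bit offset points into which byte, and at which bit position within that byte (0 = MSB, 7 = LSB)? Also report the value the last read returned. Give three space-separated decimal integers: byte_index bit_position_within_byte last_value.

Answer: 2 1 0

Derivation:
Read 1: bits[0:6] width=6 -> value=4 (bin 000100); offset now 6 = byte 0 bit 6; 26 bits remain
Read 2: bits[6:12] width=6 -> value=23 (bin 010111); offset now 12 = byte 1 bit 4; 20 bits remain
Read 3: bits[12:15] width=3 -> value=1 (bin 001); offset now 15 = byte 1 bit 7; 17 bits remain
Read 4: bits[15:17] width=2 -> value=0 (bin 00); offset now 17 = byte 2 bit 1; 15 bits remain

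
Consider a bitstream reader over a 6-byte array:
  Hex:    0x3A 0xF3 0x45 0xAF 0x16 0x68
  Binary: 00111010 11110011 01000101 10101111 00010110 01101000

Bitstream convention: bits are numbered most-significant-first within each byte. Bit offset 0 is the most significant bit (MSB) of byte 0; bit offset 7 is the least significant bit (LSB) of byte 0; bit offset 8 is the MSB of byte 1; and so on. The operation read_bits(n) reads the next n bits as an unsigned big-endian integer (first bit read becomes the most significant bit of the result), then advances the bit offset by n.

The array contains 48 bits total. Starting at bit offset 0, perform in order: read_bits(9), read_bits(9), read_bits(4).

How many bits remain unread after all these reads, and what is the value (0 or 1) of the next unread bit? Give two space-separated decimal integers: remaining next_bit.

Read 1: bits[0:9] width=9 -> value=117 (bin 001110101); offset now 9 = byte 1 bit 1; 39 bits remain
Read 2: bits[9:18] width=9 -> value=461 (bin 111001101); offset now 18 = byte 2 bit 2; 30 bits remain
Read 3: bits[18:22] width=4 -> value=1 (bin 0001); offset now 22 = byte 2 bit 6; 26 bits remain

Answer: 26 0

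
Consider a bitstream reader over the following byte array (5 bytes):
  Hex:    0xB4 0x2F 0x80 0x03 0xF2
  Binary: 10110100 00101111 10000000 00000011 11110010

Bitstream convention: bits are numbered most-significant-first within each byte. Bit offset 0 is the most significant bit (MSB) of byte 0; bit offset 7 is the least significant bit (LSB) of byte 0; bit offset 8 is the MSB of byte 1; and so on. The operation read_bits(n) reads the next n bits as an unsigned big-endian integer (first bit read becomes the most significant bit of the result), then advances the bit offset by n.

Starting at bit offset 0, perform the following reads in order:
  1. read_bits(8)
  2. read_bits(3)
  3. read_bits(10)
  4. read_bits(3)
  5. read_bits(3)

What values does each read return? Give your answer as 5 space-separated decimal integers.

Read 1: bits[0:8] width=8 -> value=180 (bin 10110100); offset now 8 = byte 1 bit 0; 32 bits remain
Read 2: bits[8:11] width=3 -> value=1 (bin 001); offset now 11 = byte 1 bit 3; 29 bits remain
Read 3: bits[11:21] width=10 -> value=496 (bin 0111110000); offset now 21 = byte 2 bit 5; 19 bits remain
Read 4: bits[21:24] width=3 -> value=0 (bin 000); offset now 24 = byte 3 bit 0; 16 bits remain
Read 5: bits[24:27] width=3 -> value=0 (bin 000); offset now 27 = byte 3 bit 3; 13 bits remain

Answer: 180 1 496 0 0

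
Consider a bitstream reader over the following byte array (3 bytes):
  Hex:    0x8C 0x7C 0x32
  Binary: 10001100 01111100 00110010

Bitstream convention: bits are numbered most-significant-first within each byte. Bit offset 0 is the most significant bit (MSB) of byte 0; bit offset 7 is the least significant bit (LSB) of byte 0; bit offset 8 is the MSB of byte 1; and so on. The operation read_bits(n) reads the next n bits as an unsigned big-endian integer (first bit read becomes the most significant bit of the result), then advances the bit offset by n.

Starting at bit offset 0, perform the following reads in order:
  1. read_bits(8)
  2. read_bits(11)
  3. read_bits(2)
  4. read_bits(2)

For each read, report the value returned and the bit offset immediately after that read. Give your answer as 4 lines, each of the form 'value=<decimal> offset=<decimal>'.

Read 1: bits[0:8] width=8 -> value=140 (bin 10001100); offset now 8 = byte 1 bit 0; 16 bits remain
Read 2: bits[8:19] width=11 -> value=993 (bin 01111100001); offset now 19 = byte 2 bit 3; 5 bits remain
Read 3: bits[19:21] width=2 -> value=2 (bin 10); offset now 21 = byte 2 bit 5; 3 bits remain
Read 4: bits[21:23] width=2 -> value=1 (bin 01); offset now 23 = byte 2 bit 7; 1 bits remain

Answer: value=140 offset=8
value=993 offset=19
value=2 offset=21
value=1 offset=23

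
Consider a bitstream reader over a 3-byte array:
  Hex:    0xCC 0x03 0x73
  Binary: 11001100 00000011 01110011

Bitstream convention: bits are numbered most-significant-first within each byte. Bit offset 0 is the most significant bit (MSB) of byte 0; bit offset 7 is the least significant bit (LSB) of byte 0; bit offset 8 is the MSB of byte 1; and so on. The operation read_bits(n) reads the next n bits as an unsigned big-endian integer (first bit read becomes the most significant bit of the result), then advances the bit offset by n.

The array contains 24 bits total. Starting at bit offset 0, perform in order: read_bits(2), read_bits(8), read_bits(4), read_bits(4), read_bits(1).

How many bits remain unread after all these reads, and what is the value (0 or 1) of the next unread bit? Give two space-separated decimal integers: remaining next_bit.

Read 1: bits[0:2] width=2 -> value=3 (bin 11); offset now 2 = byte 0 bit 2; 22 bits remain
Read 2: bits[2:10] width=8 -> value=48 (bin 00110000); offset now 10 = byte 1 bit 2; 14 bits remain
Read 3: bits[10:14] width=4 -> value=0 (bin 0000); offset now 14 = byte 1 bit 6; 10 bits remain
Read 4: bits[14:18] width=4 -> value=13 (bin 1101); offset now 18 = byte 2 bit 2; 6 bits remain
Read 5: bits[18:19] width=1 -> value=1 (bin 1); offset now 19 = byte 2 bit 3; 5 bits remain

Answer: 5 1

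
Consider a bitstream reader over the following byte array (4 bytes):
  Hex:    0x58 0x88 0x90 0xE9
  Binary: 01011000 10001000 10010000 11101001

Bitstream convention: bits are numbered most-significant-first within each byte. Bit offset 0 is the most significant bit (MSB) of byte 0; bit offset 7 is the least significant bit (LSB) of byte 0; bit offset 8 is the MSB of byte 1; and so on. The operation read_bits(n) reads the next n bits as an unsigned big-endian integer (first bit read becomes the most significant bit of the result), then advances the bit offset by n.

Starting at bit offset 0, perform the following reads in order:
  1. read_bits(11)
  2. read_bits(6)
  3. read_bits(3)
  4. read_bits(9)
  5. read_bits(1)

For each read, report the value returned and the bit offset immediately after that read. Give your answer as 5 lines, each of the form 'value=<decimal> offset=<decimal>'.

Answer: value=708 offset=11
value=17 offset=17
value=1 offset=20
value=29 offset=29
value=0 offset=30

Derivation:
Read 1: bits[0:11] width=11 -> value=708 (bin 01011000100); offset now 11 = byte 1 bit 3; 21 bits remain
Read 2: bits[11:17] width=6 -> value=17 (bin 010001); offset now 17 = byte 2 bit 1; 15 bits remain
Read 3: bits[17:20] width=3 -> value=1 (bin 001); offset now 20 = byte 2 bit 4; 12 bits remain
Read 4: bits[20:29] width=9 -> value=29 (bin 000011101); offset now 29 = byte 3 bit 5; 3 bits remain
Read 5: bits[29:30] width=1 -> value=0 (bin 0); offset now 30 = byte 3 bit 6; 2 bits remain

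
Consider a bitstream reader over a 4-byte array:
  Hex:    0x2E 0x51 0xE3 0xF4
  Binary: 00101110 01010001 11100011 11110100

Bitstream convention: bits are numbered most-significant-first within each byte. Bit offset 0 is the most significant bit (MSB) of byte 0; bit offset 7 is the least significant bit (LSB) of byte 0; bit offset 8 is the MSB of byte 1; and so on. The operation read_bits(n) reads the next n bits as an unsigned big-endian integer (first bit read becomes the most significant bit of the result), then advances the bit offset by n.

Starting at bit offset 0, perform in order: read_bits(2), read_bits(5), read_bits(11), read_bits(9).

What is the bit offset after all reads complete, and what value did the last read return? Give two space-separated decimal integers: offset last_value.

Answer: 27 287

Derivation:
Read 1: bits[0:2] width=2 -> value=0 (bin 00); offset now 2 = byte 0 bit 2; 30 bits remain
Read 2: bits[2:7] width=5 -> value=23 (bin 10111); offset now 7 = byte 0 bit 7; 25 bits remain
Read 3: bits[7:18] width=11 -> value=327 (bin 00101000111); offset now 18 = byte 2 bit 2; 14 bits remain
Read 4: bits[18:27] width=9 -> value=287 (bin 100011111); offset now 27 = byte 3 bit 3; 5 bits remain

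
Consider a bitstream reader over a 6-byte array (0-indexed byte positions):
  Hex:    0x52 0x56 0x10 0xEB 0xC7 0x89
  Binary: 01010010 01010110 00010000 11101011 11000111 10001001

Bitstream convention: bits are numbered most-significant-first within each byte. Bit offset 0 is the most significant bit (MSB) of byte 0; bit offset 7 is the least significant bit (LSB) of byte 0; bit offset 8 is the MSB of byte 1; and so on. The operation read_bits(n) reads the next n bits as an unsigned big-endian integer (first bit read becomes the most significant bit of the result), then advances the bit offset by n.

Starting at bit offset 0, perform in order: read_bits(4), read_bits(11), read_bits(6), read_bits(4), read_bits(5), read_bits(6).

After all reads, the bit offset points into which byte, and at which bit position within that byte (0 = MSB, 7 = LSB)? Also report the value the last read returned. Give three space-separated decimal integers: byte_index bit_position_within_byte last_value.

Answer: 4 4 60

Derivation:
Read 1: bits[0:4] width=4 -> value=5 (bin 0101); offset now 4 = byte 0 bit 4; 44 bits remain
Read 2: bits[4:15] width=11 -> value=299 (bin 00100101011); offset now 15 = byte 1 bit 7; 33 bits remain
Read 3: bits[15:21] width=6 -> value=2 (bin 000010); offset now 21 = byte 2 bit 5; 27 bits remain
Read 4: bits[21:25] width=4 -> value=1 (bin 0001); offset now 25 = byte 3 bit 1; 23 bits remain
Read 5: bits[25:30] width=5 -> value=26 (bin 11010); offset now 30 = byte 3 bit 6; 18 bits remain
Read 6: bits[30:36] width=6 -> value=60 (bin 111100); offset now 36 = byte 4 bit 4; 12 bits remain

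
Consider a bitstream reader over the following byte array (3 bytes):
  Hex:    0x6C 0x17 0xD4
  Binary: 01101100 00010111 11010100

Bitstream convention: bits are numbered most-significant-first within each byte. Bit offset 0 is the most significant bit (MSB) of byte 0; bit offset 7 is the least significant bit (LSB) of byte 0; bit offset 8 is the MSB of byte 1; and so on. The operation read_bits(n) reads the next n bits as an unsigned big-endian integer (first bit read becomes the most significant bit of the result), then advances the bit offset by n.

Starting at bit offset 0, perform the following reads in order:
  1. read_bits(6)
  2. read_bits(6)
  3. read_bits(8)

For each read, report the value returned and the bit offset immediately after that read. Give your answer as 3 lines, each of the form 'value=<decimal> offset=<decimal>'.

Answer: value=27 offset=6
value=1 offset=12
value=125 offset=20

Derivation:
Read 1: bits[0:6] width=6 -> value=27 (bin 011011); offset now 6 = byte 0 bit 6; 18 bits remain
Read 2: bits[6:12] width=6 -> value=1 (bin 000001); offset now 12 = byte 1 bit 4; 12 bits remain
Read 3: bits[12:20] width=8 -> value=125 (bin 01111101); offset now 20 = byte 2 bit 4; 4 bits remain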